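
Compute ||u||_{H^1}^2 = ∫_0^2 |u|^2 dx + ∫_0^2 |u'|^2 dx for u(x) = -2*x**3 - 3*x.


||u||_{H^1}^2 = 18142/35

The H^1 norm (squared) on an interval (0, L) is
  ||u||_{H^1}^2 = ∫_0^L u(x)^2 dx + ∫_0^L u'(x)^2 dx.
Compute u'(x) = -6*x**2 - 3.
Then u(x)^2 = 4*x**6 + 12*x**4 + 9*x**2 and u'(x)^2 = 36*x**4 + 36*x**2 + 9.
Integrate each monomial from 0 to 2 using ∫_0^2 c·x^n dx = c·2^(n+1)/(n+1):
  ∫_0^2 u(x)^2 dx = ∫_0^2 (4*x^6 + 12*x^4 + 9*x^2) dx. Term by term:
    ∫_0^2 4*x^6 dx = 512/7;  ∫_0^2 12*x^4 dx = 384/5;  ∫_0^2 9*x^2 dx = 24.
  Sum: 512/7 + 384/5 + 24 = 6088/35.
  ∫_0^2 u'(x)^2 dx = ∫_0^2 (36*x^4 + 36*x^2 + 9) dx. Term by term:
    ∫_0^2 36*x^4 dx = 1152/5;  ∫_0^2 36*x^2 dx = 96;  ∫_0^2 9 dx = 18.
  Sum: 1152/5 + 96 + 18 = 1722/5.
Adding: ||u||_{H^1}^2 = 6088/35 + 1722/5 = 18142/35.


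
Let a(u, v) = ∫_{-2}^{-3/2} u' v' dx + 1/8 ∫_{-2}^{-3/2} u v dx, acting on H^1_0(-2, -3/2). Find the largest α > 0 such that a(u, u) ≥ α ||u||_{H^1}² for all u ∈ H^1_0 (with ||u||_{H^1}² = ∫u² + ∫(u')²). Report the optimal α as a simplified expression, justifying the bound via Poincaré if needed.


α = (1 + 32*π^2)/(8*(1 + 4*π^2))

Coercivity of a(·,·) on H^1_0(-2, -3/2) means a(u, u) ≥ α ||u||_{H^1}² for every u ∈ H^1_0.
The interval has length L = 1/2, and Poincaré/coercivity depend only on L. Here a(u, u) = ∫(u')² + (1/8)·∫u².
Here 0 < c = 1/8 < 1. The condition a(u,u) ≥ α||u||_{H^1}² reads (1−α)∫(u')² ≥ (α−c)∫u². Any admissible α is ≤ 1 (rapidly oscillating u have ∫u²/∫(u')² → 0), and α = 1 would force 0 ≥ (1−c)∫u², impossible since c < 1; so 1−α > 0. By the sharp Poincaré inequality on H^1_0 of an interval of length L, ∫(u')² ≥ (π/L)²∫u² with equality for the first sine mode sin(π(x−x₀)/L) (x₀ the left endpoint), so the inequality holds for all u iff (1−α)(π/L)² ≥ α − c, i.e. α ≤ ((π/L)² + c)/((π/L)² + 1) = (1 + c(L/π)²)/(1 + (L/π)²). With (π/L)² = 4*π^2 and c = 1/8, the largest admissible constant is α = ((π/L)² + c)/((π/L)² + 1).
Simplifying, α = (1 + 32*π^2)/(8*(1 + 4*π^2)).


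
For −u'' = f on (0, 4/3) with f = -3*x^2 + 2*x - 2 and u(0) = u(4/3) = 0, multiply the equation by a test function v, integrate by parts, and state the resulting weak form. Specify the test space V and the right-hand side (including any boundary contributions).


V = H^1_0(0, 4/3) (so v(0) = v(4/3) = 0); weak form: ∫_0^4/3 u'v' dx = ∫_0^4/3 (-3*x^2 + 2*x - 2) v dx for all v ∈ V.

Multiply both sides by a test function v and integrate from 0 to 4/3:
  ∫_0^4/3 −u''(x) v(x) dx = ∫_0^4/3 f(x) v(x) dx.
Integrate the LHS by parts once:
  ∫_0^4/3 −u'' v dx = −[u'(x) v(x)]_0^4/3 + ∫_0^4/3 u'(x) v'(x) dx.
Thus ∫_0^4/3 u'(x) v'(x) dx = ∫_0^4/3 f(x) v(x) dx + [u'(x) v(x)]_0^4/3.
Choose V so that boundary terms are either known or forced to vanish.
u is Dirichlet: u(0) = u(4/3) = 0. Let V = H^1_0(0, 4/3); then v(0) = v(4/3) = 0, and [u' v]_0^4/3 = 0.
Weak formulation: find u (satisfying any essential BC) such that ∫_0^4/3 u'(x) v'(x) dx = ∫_0^4/3 f v dx for all v ∈ V.
Substituting f(x) = -3*x^2 + 2*x - 2, the right-hand side is ∫_0^4/3 (-3*x^2 + 2*x - 2) v dx.


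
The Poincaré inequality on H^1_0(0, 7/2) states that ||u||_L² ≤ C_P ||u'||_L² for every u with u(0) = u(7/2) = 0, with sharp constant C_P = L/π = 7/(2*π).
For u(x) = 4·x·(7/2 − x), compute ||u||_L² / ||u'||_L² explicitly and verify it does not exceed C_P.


||u||_L² / ||u'||_L² = 7*sqrt(10)/20 < C_P = 7/(2*π).

u(x) = 4·x·(7/2 − x), so u'(x) = 14 - 8*x.
u(x) = 4·x·(7/2 − x) vanishes at x = 0 and x = 7/2, so u ∈ H^1_0(0, 7/2). Differentiate via the product rule and integrate the resulting polynomials term by term.
  ∫_0^7/2 u² dx = ∫_0^7/2 (16*x^4 - 112*x^3 + 196*x^2) dx. Term by term:
    ∫_0^7/2 16*x^4 dx = 16807/10;  ∫_0^7/2 -112*x^3 dx = -16807/4;  ∫_0^7/2 196*x^2 dx = 16807/6.
  Sum: 16807/10 − 16807/4 + 16807/6 = 16807/60.
  ∫_0^7/2 (u')² dx = ∫_0^7/2 (64*x^2 - 224*x + 196) dx. Term by term:
    ∫_0^7/2 64*x^2 dx = 2744/3;  ∫_0^7/2 -224*x dx = -1372;  ∫_0^7/2 196 dx = 686.
  Sum: 2744/3 − 1372 + 686 = 686/3.
∫_0^7/2 u² dx = 16807/60, so ||u||_L² = 49*sqrt(105)/30.
∫_0^7/2 (u')² dx = 686/3, so ||u'||_L² = 7*sqrt(42)/3.
Ratio ||u||_L² / ||u'||_L² = 7*sqrt(10)/20.
Sharp Poincaré constant on H^1_0(0, 7/2) is C_P = L/π = 7/(2*π), achieved by sin(2*π/7·x).
A polynomial bump cannot attain the sharp Poincaré constant (only the first sine eigenfunction does), so the ratio is strictly less than C_P, consistent with ||u||_L² ≤ C_P ||u'||_L².


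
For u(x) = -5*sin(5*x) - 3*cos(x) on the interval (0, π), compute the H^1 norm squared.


||u||_{H^1(0,π)}^2 = 334*π

u'(x) = 3*sin(x) - 25*cos(5*x).
Expand u² and (u')² and integrate term by term on (0, π), using: for integers n ≥ 1, ∫_0^π sin²(nx) dx = ∫_0^π cos²(nx) dx = π/2; for n ≠ n', ∫_0^π sin(nx)sin(n'x) dx = ∫_0^π cos(nx)cos(n'x) dx = 0; and by product-to-sum, ∫_0^π sin(nx)cos(n'x) dx = ½∫_0^π [sin((n+n')x) + sin((n−n')x)] dx, which is 0 when n+n' is even and 2n/(n²−n'²) when n+n' is odd (it need not vanish on (0, π)).
  u² squared terms: (-5)²·∫sin(5x)² dx = 25·π/2 = 25*π/2;  (-3)²·∫cos(x)² dx = 9·π/2 = 9*π/2.
  u² cross terms: 2·(-5)·(-3)·∫sin(5x)·cos(x) dx = 30·(0) = 0.
  So ∫_0^π u² dx = 25*π/2 + 9*π/2 + 0 = 17*π.
  (u')² squared terms: (-25)²·∫cos(5x)² dx = 625·π/2 = 625*π/2;  (3)²·∫sin(x)² dx = 9·π/2 = 9*π/2.
  (u')² cross terms: 2·(-25)·(3)·∫cos(5x)·sin(x) dx = -150·(0) = 0.
  So ∫_0^π (u')² dx = 625*π/2 + 9*π/2 + 0 = 317*π.
||u||_{H^1}^2 = (17*π) + (317*π) = 334*π.


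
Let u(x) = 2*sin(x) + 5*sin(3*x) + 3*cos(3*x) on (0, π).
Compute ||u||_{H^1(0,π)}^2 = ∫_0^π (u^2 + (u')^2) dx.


||u||_{H^1(0,π)}^2 = 174*π

u'(x) = -9*sin(3*x) + 2*cos(x) + 15*cos(3*x).
Expand u² and (u')² and integrate term by term on (0, π), using: for integers n ≥ 1, ∫_0^π sin²(nx) dx = ∫_0^π cos²(nx) dx = π/2; for n ≠ n', ∫_0^π sin(nx)sin(n'x) dx = ∫_0^π cos(nx)cos(n'x) dx = 0; and by product-to-sum, ∫_0^π sin(nx)cos(n'x) dx = ½∫_0^π [sin((n+n')x) + sin((n−n')x)] dx, which is 0 when n+n' is even and 2n/(n²−n'²) when n+n' is odd (it need not vanish on (0, π)).
  u² squared terms: (2)²·∫sin(x)² dx = 4·π/2 = 2*π;  (3)²·∫cos(3x)² dx = 9·π/2 = 9*π/2;  (5)²·∫sin(3x)² dx = 25·π/2 = 25*π/2.
  u² cross terms: 2·(2)·(3)·∫sin(x)·cos(3x) dx = 12·(0) = 0;  2·(2)·(5)·∫sin(x)·sin(3x) dx = 20·(0) = 0;  2·(3)·(5)·∫cos(3x)·sin(3x) dx = 30·(0) = 0.
  So ∫_0^π u² dx = 2*π + 9*π/2 + 25*π/2 + 0 + 0 + 0 = 19*π.
  (u')² squared terms: (-9)²·∫sin(3x)² dx = 81·π/2 = 81*π/2;  (2)²·∫cos(x)² dx = 4·π/2 = 2*π;  (15)²·∫cos(3x)² dx = 225·π/2 = 225*π/2.
  (u')² cross terms: 2·(-9)·(2)·∫sin(3x)·cos(x) dx = -36·(0) = 0;  2·(-9)·(15)·∫sin(3x)·cos(3x) dx = -270·(0) = 0;  2·(2)·(15)·∫cos(x)·cos(3x) dx = 60·(0) = 0.
  So ∫_0^π (u')² dx = 81*π/2 + 2*π + 225*π/2 + 0 + 0 + 0 = 155*π.
||u||_{H^1}^2 = (19*π) + (155*π) = 174*π.


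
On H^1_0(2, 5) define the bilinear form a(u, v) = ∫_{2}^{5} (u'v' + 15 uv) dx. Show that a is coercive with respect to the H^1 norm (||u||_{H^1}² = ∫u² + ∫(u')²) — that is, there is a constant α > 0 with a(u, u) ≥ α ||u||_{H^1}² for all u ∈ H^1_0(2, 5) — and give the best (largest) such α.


α = 1

Coercivity of a(·,·) on H^1_0(2, 5) means a(u, u) ≥ α ||u||_{H^1}² for every u ∈ H^1_0.
The interval has length L = 3, and Poincaré/coercivity depend only on L. Here a(u, u) = ∫(u')² + (15)·∫u².
Here c = 15 ≥ 1, so a(u,u) = ∫(u')² + c∫u² ≥ ∫(u')² + ∫u² = ||u||_{H^1}², i.e. α = 1 works. No larger α is possible: a(u,u) ≥ α||u||_{H^1}² means (1−α)∫(u')² ≥ (α−c)∫u², and for the modes u_n = sin(nπ(x−x₀)/L) (x₀ the left endpoint) one has ∫u_n²/∫(u_n')² = (L/(nπ))² → 0, so a(u_n,u_n)/||u_n||_{H^1}² → 1. Hence the optimal constant is α = 1.
Therefore α = 1.


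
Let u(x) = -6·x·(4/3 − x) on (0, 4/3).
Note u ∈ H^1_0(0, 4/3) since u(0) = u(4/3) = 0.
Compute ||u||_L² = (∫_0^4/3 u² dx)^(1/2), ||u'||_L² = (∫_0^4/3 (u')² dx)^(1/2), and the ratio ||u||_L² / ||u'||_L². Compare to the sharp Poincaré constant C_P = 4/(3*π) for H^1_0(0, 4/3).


||u||_L² / ||u'||_L² = 2*sqrt(10)/15 < C_P = 4/(3*π).

u(x) = -6·x·(4/3 − x), so u'(x) = 12*x - 8.
u(x) = -6·x·(4/3 − x) vanishes at x = 0 and x = 4/3, so u ∈ H^1_0(0, 4/3). Differentiate via the product rule and integrate the resulting polynomials term by term.
  ∫_0^4/3 u² dx = ∫_0^4/3 (36*x^4 - 96*x^3 + 64*x^2) dx. Term by term:
    ∫_0^4/3 36*x^4 dx = 4096/135;  ∫_0^4/3 -96*x^3 dx = -2048/27;  ∫_0^4/3 64*x^2 dx = 4096/81.
  Sum: 4096/135 − 2048/27 + 4096/81 = 2048/405.
  ∫_0^4/3 (u')² dx = ∫_0^4/3 (144*x^2 - 192*x + 64) dx. Term by term:
    ∫_0^4/3 144*x^2 dx = 1024/9;  ∫_0^4/3 -192*x dx = -512/3;  ∫_0^4/3 64 dx = 256/3.
  Sum: 1024/9 − 512/3 + 256/3 = 256/9.
∫_0^4/3 u² dx = 2048/405, so ||u||_L² = 32*sqrt(10)/45.
∫_0^4/3 (u')² dx = 256/9, so ||u'||_L² = 16/3.
Ratio ||u||_L² / ||u'||_L² = 2*sqrt(10)/15.
Sharp Poincaré constant on H^1_0(0, 4/3) is C_P = L/π = 4/(3*π), achieved by sin(3*π/4·x).
A polynomial bump cannot attain the sharp Poincaré constant (only the first sine eigenfunction does), so the ratio is strictly less than C_P, consistent with ||u||_L² ≤ C_P ||u'||_L².


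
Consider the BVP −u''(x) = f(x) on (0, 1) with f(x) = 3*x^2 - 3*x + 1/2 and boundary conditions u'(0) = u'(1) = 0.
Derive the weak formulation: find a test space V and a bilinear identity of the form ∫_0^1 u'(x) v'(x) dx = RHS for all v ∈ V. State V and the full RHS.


V = H^1(0, 1) (no boundary constraint on v; u is determined up to an additive constant); weak form: ∫_0^1 u'v' dx = ∫_0^1 (3*x^2 - 3*x + 1/2) v dx for all v ∈ V.

Multiply both sides by a test function v and integrate from 0 to 1:
  ∫_0^1 −u''(x) v(x) dx = ∫_0^1 f(x) v(x) dx.
Integrate the LHS by parts once:
  ∫_0^1 −u'' v dx = −[u'(x) v(x)]_0^1 + ∫_0^1 u'(x) v'(x) dx.
Thus ∫_0^1 u'(x) v'(x) dx = ∫_0^1 f(x) v(x) dx + [u'(x) v(x)]_0^1.
Choose V so that boundary terms are either known or forced to vanish.
u has homogeneous Neumann: u'(0) = u'(1) = 0. So [u' v]_0^1 = 0·v(1) − 0·v(0) = 0 for any v; take V = H^1(0, 1).
Weak formulation: find u (satisfying any essential BC) such that ∫_0^1 u'(x) v'(x) dx = ∫_0^1 f v dx for all v ∈ V (homogeneous Neumann, so boundary terms vanish).
Substituting f(x) = 3*x^2 - 3*x + 1/2, the right-hand side is ∫_0^1 (3*x^2 - 3*x + 1/2) v dx.
Compatibility check (pure Neumann): taking v ≡ 1 ∈ V gives 0 = ∫_0^1 f dx + (0) − (0), i.e. ∫_0^1 f dx must equal u'(0) − u'(1) = 0. Indeed ∫_0^1 (3*x^2 - 3*x + 1/2) dx = 0, so the data are compatible. The solution is then unique only up to an additive constant (fix it e.g. by requiring ∫_0^1 u dx = 0).


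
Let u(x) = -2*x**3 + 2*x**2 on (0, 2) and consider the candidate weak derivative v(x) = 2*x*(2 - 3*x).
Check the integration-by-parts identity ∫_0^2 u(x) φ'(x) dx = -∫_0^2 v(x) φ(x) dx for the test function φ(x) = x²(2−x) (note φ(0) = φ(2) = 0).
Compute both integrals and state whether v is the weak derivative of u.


LHS = 32/5, RHS = 32/5. Yes, v = u' weakly.

u(x) = -2*x**3 + 2*x**2, classical derivative u'(x) = -6*x**2 + 4*x.
φ(x) = x²(2−x), so φ'(x) = x*(4 - 3*x).
Note φ(0) = φ(2) = 0, so the boundary term u·φ vanishes.
LHS = ∫_0^2 u(x) φ'(x) dx = ∫_0^2 (6*x^5 - 14*x^4 + 8*x^3) dx. Term by term:
  ∫_0^2 6*x^5 dx = 64;  ∫_0^2 -14*x^4 dx = -448/5;  ∫_0^2 8*x^3 dx = 32.
Sum: 64 − 448/5 + 32 = 32/5.
So LHS = 32/5.
∫_0^2 v(x) φ(x) dx = ∫_0^2 (6*x^5 - 16*x^4 + 8*x^3) dx. Term by term:
  ∫_0^2 6*x^5 dx = 64;  ∫_0^2 -16*x^4 dx = -512/5;  ∫_0^2 8*x^3 dx = 32.
Sum: 64 − 512/5 + 32 = -32/5.
So RHS = -∫_0^2 v(x) φ(x) dx = 32/5.
LHS = RHS, so the identity holds for this test φ.
Moreover u is smooth here and v(x) = u'(x) = -6*x**2 + 4*x pointwise, so the identity holds for every test function. Hence v is the weak derivative of u.


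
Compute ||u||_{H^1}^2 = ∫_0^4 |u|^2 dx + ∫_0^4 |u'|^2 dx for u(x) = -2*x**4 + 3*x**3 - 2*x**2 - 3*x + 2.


||u||_{H^1}^2 = 42221276/315

The H^1 norm (squared) on an interval (0, L) is
  ||u||_{H^1}^2 = ∫_0^L u(x)^2 dx + ∫_0^L u'(x)^2 dx.
Compute u'(x) = -8*x**3 + 9*x**2 - 4*x - 3.
Then u(x)^2 = 4*x**8 - 12*x**7 + 17*x**6 - 22*x**4 + 24*x**3 + x**2 - 12*x + 4 and u'(x)^2 = 64*x**6 - 144*x**5 + 145*x**4 - 24*x**3 - 38*x**2 + 24*x + 9.
Integrate each monomial from 0 to 4 using ∫_0^4 c·x^n dx = c·4^(n+1)/(n+1):
  ∫_0^4 u(x)^2 dx = ∫_0^4 (4*x^8 - 12*x^7 + 17*x^6 - 22*x^4 + 24*x^3 + x^2 - 12*x + 4) dx. Term by term:
    ∫_0^4 4*x^8 dx = 1048576/9;  ∫_0^4 -12*x^7 dx = -98304;  ∫_0^4 17*x^6 dx = 278528/7;
    ∫_0^4 -22*x^4 dx = -22528/5;  ∫_0^4 24*x^3 dx = 1536;  ∫_0^4 x^2 dx = 64/3;
    ∫_0^4 -12*x dx = -96;  ∫_0^4 4 dx = 16.
  Sum: 1048576/9 − 98304 + 278528/7 − 22528/5 + 1536 + 64/3 − 96 + 16 = 17314256/315.
  ∫_0^4 u'(x)^2 dx = ∫_0^4 (64*x^6 - 144*x^5 + 145*x^4 - 24*x^3 - 38*x^2 + 24*x + 9) dx. Term by term:
    ∫_0^4 64*x^6 dx = 1048576/7;  ∫_0^4 -144*x^5 dx = -98304;  ∫_0^4 145*x^4 dx = 29696;
    ∫_0^4 -24*x^3 dx = -1536;  ∫_0^4 -38*x^2 dx = -2432/3;  ∫_0^4 24*x dx = 192;
    ∫_0^4 9 dx = 36.
  Sum: 1048576/7 − 98304 + 29696 − 1536 − 2432/3 + 192 + 36 = 1660468/21.
Adding: ||u||_{H^1}^2 = 17314256/315 + 1660468/21 = 42221276/315.


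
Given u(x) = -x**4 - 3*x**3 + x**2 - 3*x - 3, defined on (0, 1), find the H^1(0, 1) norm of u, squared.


||u||_{H^1}^2 = 19021/252

The H^1 norm (squared) on an interval (0, L) is
  ||u||_{H^1}^2 = ∫_0^L u(x)^2 dx + ∫_0^L u'(x)^2 dx.
Compute u'(x) = -4*x**3 - 9*x**2 + 2*x - 3.
Then u(x)^2 = x**8 + 6*x**7 + 7*x**6 + 25*x**4 + 12*x**3 + 3*x**2 + 18*x + 9 and u'(x)^2 = 16*x**6 + 72*x**5 + 65*x**4 - 12*x**3 + 58*x**2 - 12*x + 9.
Integrate each monomial from 0 to 1 using ∫_0^1 c·x^n dx = c·1^(n+1)/(n+1):
  ∫_0^1 u(x)^2 dx = ∫_0^1 (x^8 + 6*x^7 + 7*x^6 + 25*x^4 + 12*x^3 + 3*x^2 + 18*x + 9) dx. Term by term:
    ∫_0^1 x^8 dx = 1/9;  ∫_0^1 6*x^7 dx = 3/4;  ∫_0^1 7*x^6 dx = 1;
    ∫_0^1 25*x^4 dx = 5;  ∫_0^1 12*x^3 dx = 3;  ∫_0^1 3*x^2 dx = 1;
    ∫_0^1 18*x dx = 9;  ∫_0^1 9 dx = 9.
  Sum: 1/9 + 3/4 + 1 + 5 + 3 + 1 + 9 + 9 = 1039/36.
  ∫_0^1 u'(x)^2 dx = ∫_0^1 (16*x^6 + 72*x^5 + 65*x^4 - 12*x^3 + 58*x^2 - 12*x + 9) dx. Term by term:
    ∫_0^1 16*x^6 dx = 16/7;  ∫_0^1 72*x^5 dx = 12;  ∫_0^1 65*x^4 dx = 13;
    ∫_0^1 -12*x^3 dx = -3;  ∫_0^1 58*x^2 dx = 58/3;  ∫_0^1 -12*x dx = -6;
    ∫_0^1 9 dx = 9.
  Sum: 16/7 + 12 + 13 − 3 + 58/3 − 6 + 9 = 979/21.
Adding: ||u||_{H^1}^2 = 1039/36 + 979/21 = 19021/252.


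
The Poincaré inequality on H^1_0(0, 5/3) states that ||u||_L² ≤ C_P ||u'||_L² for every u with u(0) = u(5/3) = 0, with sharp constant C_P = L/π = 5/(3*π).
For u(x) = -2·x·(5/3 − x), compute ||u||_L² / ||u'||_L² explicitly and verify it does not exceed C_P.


||u||_L² / ||u'||_L² = sqrt(10)/6 < C_P = 5/(3*π).

u(x) = -2·x·(5/3 − x), so u'(x) = 4*x - 10/3.
u(x) = -2·x·(5/3 − x) vanishes at x = 0 and x = 5/3, so u ∈ H^1_0(0, 5/3). Differentiate via the product rule and integrate the resulting polynomials term by term.
  ∫_0^5/3 u² dx = ∫_0^5/3 (4*x^4 - 40*x^3/3 + 100*x^2/9) dx. Term by term:
    ∫_0^5/3 4*x^4 dx = 2500/243;  ∫_0^5/3 -40*x^3/3 dx = -6250/243;  ∫_0^5/3 100*x^2/9 dx = 12500/729.
  Sum: 2500/243 − 6250/243 + 12500/729 = 1250/729.
  ∫_0^5/3 (u')² dx = ∫_0^5/3 (16*x^2 - 80*x/3 + 100/9) dx. Term by term:
    ∫_0^5/3 16*x^2 dx = 2000/81;  ∫_0^5/3 -80*x/3 dx = -1000/27;  ∫_0^5/3 100/9 dx = 500/27.
  Sum: 2000/81 − 1000/27 + 500/27 = 500/81.
∫_0^5/3 u² dx = 1250/729, so ||u||_L² = 25*sqrt(2)/27.
∫_0^5/3 (u')² dx = 500/81, so ||u'||_L² = 10*sqrt(5)/9.
Ratio ||u||_L² / ||u'||_L² = sqrt(10)/6.
Sharp Poincaré constant on H^1_0(0, 5/3) is C_P = L/π = 5/(3*π), achieved by sin(3*π/5·x).
A polynomial bump cannot attain the sharp Poincaré constant (only the first sine eigenfunction does), so the ratio is strictly less than C_P, consistent with ||u||_L² ≤ C_P ||u'||_L².


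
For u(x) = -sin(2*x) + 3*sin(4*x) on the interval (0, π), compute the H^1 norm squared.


||u||_{H^1(0,π)}^2 = 79*π

u'(x) = -2*cos(2*x) + 12*cos(4*x).
Expand u² and (u')² and integrate term by term on (0, π), using: for integers n ≥ 1, ∫_0^π sin²(nx) dx = ∫_0^π cos²(nx) dx = π/2; for n ≠ n', ∫_0^π sin(nx)sin(n'x) dx = ∫_0^π cos(nx)cos(n'x) dx = 0; and by product-to-sum, ∫_0^π sin(nx)cos(n'x) dx = ½∫_0^π [sin((n+n')x) + sin((n−n')x)] dx, which is 0 when n+n' is even and 2n/(n²−n'²) when n+n' is odd (it need not vanish on (0, π)).
  u² squared terms: (-1)²·∫sin(2x)² dx = 1·π/2 = π/2;  (3)²·∫sin(4x)² dx = 9·π/2 = 9*π/2.
  u² cross terms: 2·(-1)·(3)·∫sin(2x)·sin(4x) dx = -6·(0) = 0.
  So ∫_0^π u² dx = π/2 + 9*π/2 + 0 = 5*π.
  (u')² squared terms: (-2)²·∫cos(2x)² dx = 4·π/2 = 2*π;  (12)²·∫cos(4x)² dx = 144·π/2 = 72*π.
  (u')² cross terms: 2·(-2)·(12)·∫cos(2x)·cos(4x) dx = -48·(0) = 0.
  So ∫_0^π (u')² dx = 2*π + 72*π + 0 = 74*π.
||u||_{H^1}^2 = (5*π) + (74*π) = 79*π.


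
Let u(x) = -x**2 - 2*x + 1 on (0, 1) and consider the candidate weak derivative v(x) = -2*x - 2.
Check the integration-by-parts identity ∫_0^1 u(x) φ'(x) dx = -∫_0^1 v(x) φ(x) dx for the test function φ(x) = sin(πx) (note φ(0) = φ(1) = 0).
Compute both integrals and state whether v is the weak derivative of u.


LHS = 6/π, RHS = 6/π. Yes, v = u' weakly.

u(x) = -x**2 - 2*x + 1, classical derivative u'(x) = -2*x - 2.
φ(x) = sin(πx), so φ'(x) = π*cos(π*x).
Note φ(0) = φ(1) = 0, so the boundary term u·φ vanishes.
LHS = ∫_0^1 u(x) φ'(x) dx = ∫_0^1 (-π*x^2*cos(π*x) - 2*π*x*cos(π*x) + π*cos(π*x)) dx. Term by term:
  ∫_0^1 π*cos(π*x) dx = 0;  ∫_0^1 -π*x^2*cos(π*x) dx = 2/π;  ∫_0^1 -2*π*x*cos(π*x) dx = 4/π.
Sum: 0 + 2/π + 4/π = 6/π.
So LHS = 6/π.
∫_0^1 v(x) φ(x) dx = ∫_0^1 (-2*x*sin(π*x) - 2*sin(π*x)) dx. Term by term:
  ∫_0^1 -2*sin(π*x) dx = -4/π;  ∫_0^1 -2*x*sin(π*x) dx = -2/π.
Sum: -4/π − 2/π = -6/π.
So RHS = -∫_0^1 v(x) φ(x) dx = 6/π.
LHS = RHS, so the identity holds for this test φ.
Moreover u is smooth here and v(x) = u'(x) = -2*x - 2 pointwise, so the identity holds for every test function. Hence v is the weak derivative of u.


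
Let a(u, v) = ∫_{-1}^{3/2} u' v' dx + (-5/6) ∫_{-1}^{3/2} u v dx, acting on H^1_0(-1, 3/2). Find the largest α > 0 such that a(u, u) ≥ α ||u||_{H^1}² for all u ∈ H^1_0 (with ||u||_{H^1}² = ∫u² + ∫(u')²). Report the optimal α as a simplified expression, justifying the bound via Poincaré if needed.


α = (-125 + 24*π^2)/(6*(25 + 4*π^2))

Coercivity of a(·,·) on H^1_0(-1, 3/2) means a(u, u) ≥ α ||u||_{H^1}² for every u ∈ H^1_0.
The interval has length L = 5/2, and Poincaré/coercivity depend only on L. Here a(u, u) = ∫(u')² + (-5/6)·∫u².
Here c = -5/6 < 0 with |c| < (π/L)² = 4*π^2/25, so coercivity still holds. The condition a(u,u) ≥ α||u||_{H^1}² reads (1−α)∫(u')² ≥ (α−c)∫u². Any admissible α is ≤ 1 (rapidly oscillating u have ∫u²/∫(u')² → 0), and α = 1 would force 0 ≥ (1−c)∫u², impossible since c < 1; so 1−α > 0. By the sharp Poincaré inequality on H^1_0 of an interval of length L, ∫(u')² ≥ (π/L)²∫u² with equality for the first sine mode sin(π(x−x₀)/L) (x₀ the left endpoint), so the inequality holds for all u iff (1−α)(π/L)² ≥ α − c, i.e. α ≤ ((π/L)² + c)/((π/L)² + 1) = (1 + c(L/π)²)/(1 + (L/π)²). (Direct route, valid since c ≤ 0: Poincaré gives c∫u² ≥ c(L/π)²∫(u')², so a(u,u) ≥ (1 + c(L/π)²)∫(u')², while ||u||_{H^1}² ≤ (1 + (L/π)²)∫(u')²; dividing yields the same α.) With (π/L)² = 4*π^2/25 and c = -5/6, the largest admissible constant is α = ((π/L)² + c)/((π/L)² + 1).
Simplifying, α = (-125 + 24*π^2)/(6*(25 + 4*π^2)).


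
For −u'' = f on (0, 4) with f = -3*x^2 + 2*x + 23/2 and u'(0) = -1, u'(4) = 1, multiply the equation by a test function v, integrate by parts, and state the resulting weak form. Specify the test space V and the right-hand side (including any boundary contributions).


V = H^1(0, 4) (v unrestricted at boundary; u is determined up to an additive constant); weak form: ∫_0^4 u'v' dx = ∫_0^4 (-3*x^2 + 2*x + 23/2) v dx + v(4) + v(0) for all v ∈ V.

Multiply both sides by a test function v and integrate from 0 to 4:
  ∫_0^4 −u''(x) v(x) dx = ∫_0^4 f(x) v(x) dx.
Integrate the LHS by parts once:
  ∫_0^4 −u'' v dx = −[u'(x) v(x)]_0^4 + ∫_0^4 u'(x) v'(x) dx.
Thus ∫_0^4 u'(x) v'(x) dx = ∫_0^4 f(x) v(x) dx + [u'(x) v(x)]_0^4.
Choose V so that boundary terms are either known or forced to vanish.
u has inhomogeneous Neumann u'(0) = -1, u'(4) = 1. [u' v]_0^4 = (1)·v(4) − (-1)·v(0) = v(4) + v(0). Take V = H^1(0, 4); boundary term becomes part of RHS.
Weak formulation: find u (satisfying any essential BC) such that ∫_0^4 u'(x) v'(x) dx = ∫_0^4 f v dx + v(4) + v(0) for all v ∈ V (Neumann data are natural BCs: they enter the RHS as boundary terms).
Substituting f(x) = -3*x^2 + 2*x + 23/2, the right-hand side is ∫_0^4 (-3*x^2 + 2*x + 23/2) v dx + v(4) + v(0).
Compatibility check (pure Neumann): taking v ≡ 1 ∈ V gives 0 = ∫_0^4 f dx + (1) − (-1), i.e. ∫_0^4 f dx must equal u'(0) − u'(4) = -2. Indeed ∫_0^4 (-3*x^2 + 2*x + 23/2) dx = -2, so the data are compatible. The solution is then unique only up to an additive constant (fix it e.g. by requiring ∫_0^4 u dx = 0).


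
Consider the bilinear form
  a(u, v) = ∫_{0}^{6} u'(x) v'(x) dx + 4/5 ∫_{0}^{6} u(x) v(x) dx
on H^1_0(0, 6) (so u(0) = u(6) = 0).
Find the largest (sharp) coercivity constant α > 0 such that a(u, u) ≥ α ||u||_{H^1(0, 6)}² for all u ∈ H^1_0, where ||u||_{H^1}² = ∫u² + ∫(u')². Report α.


α = (π^2 + 144/5)/(π^2 + 36)

Coercivity of a(·,·) on H^1_0(0, 6) means a(u, u) ≥ α ||u||_{H^1}² for every u ∈ H^1_0.
The interval has length L = 6, and Poincaré/coercivity depend only on L. Here a(u, u) = ∫(u')² + (4/5)·∫u².
Here 0 < c = 4/5 < 1. The condition a(u,u) ≥ α||u||_{H^1}² reads (1−α)∫(u')² ≥ (α−c)∫u². Any admissible α is ≤ 1 (rapidly oscillating u have ∫u²/∫(u')² → 0), and α = 1 would force 0 ≥ (1−c)∫u², impossible since c < 1; so 1−α > 0. By the sharp Poincaré inequality on H^1_0 of an interval of length L, ∫(u')² ≥ (π/L)²∫u² with equality for the first sine mode sin(π(x−x₀)/L) (x₀ the left endpoint), so the inequality holds for all u iff (1−α)(π/L)² ≥ α − c, i.e. α ≤ ((π/L)² + c)/((π/L)² + 1) = (1 + c(L/π)²)/(1 + (L/π)²). With (π/L)² = π^2/36 and c = 4/5, the largest admissible constant is α = ((π/L)² + c)/((π/L)² + 1).
Simplifying, α = (π^2 + 144/5)/(π^2 + 36).


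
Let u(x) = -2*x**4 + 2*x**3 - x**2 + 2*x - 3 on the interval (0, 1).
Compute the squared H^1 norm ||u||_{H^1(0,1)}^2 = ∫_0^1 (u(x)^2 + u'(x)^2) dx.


||u||_{H^1}^2 = 2267/315

The H^1 norm (squared) on an interval (0, L) is
  ||u||_{H^1}^2 = ∫_0^L u(x)^2 dx + ∫_0^L u'(x)^2 dx.
Compute u'(x) = -8*x**3 + 6*x**2 - 2*x + 2.
Then u(x)^2 = 4*x**8 - 8*x**7 + 8*x**6 - 12*x**5 + 21*x**4 - 16*x**3 + 10*x**2 - 12*x + 9 and u'(x)^2 = 64*x**6 - 96*x**5 + 68*x**4 - 56*x**3 + 28*x**2 - 8*x + 4.
Integrate each monomial from 0 to 1 using ∫_0^1 c·x^n dx = c·1^(n+1)/(n+1):
  ∫_0^1 u(x)^2 dx = ∫_0^1 (4*x^8 - 8*x^7 + 8*x^6 - 12*x^5 + 21*x^4 - 16*x^3 + 10*x^2 - 12*x + 9) dx. Term by term:
    ∫_0^1 4*x^8 dx = 4/9;  ∫_0^1 -8*x^7 dx = -1;  ∫_0^1 8*x^6 dx = 8/7;
    ∫_0^1 -12*x^5 dx = -2;  ∫_0^1 21*x^4 dx = 21/5;  ∫_0^1 -16*x^3 dx = -4;
    ∫_0^1 10*x^2 dx = 10/3;  ∫_0^1 -12*x dx = -6;  ∫_0^1 9 dx = 9.
  Sum: 4/9 − 1 + 8/7 − 2 + 21/5 − 4 + 10/3 − 6 + 9 = 1613/315.
  ∫_0^1 u'(x)^2 dx = ∫_0^1 (64*x^6 - 96*x^5 + 68*x^4 - 56*x^3 + 28*x^2 - 8*x + 4) dx. Term by term:
    ∫_0^1 64*x^6 dx = 64/7;  ∫_0^1 -96*x^5 dx = -16;  ∫_0^1 68*x^4 dx = 68/5;
    ∫_0^1 -56*x^3 dx = -14;  ∫_0^1 28*x^2 dx = 28/3;  ∫_0^1 -8*x dx = -4;
    ∫_0^1 4 dx = 4.
  Sum: 64/7 − 16 + 68/5 − 14 + 28/3 − 4 + 4 = 218/105.
Adding: ||u||_{H^1}^2 = 1613/315 + 218/105 = 2267/315.


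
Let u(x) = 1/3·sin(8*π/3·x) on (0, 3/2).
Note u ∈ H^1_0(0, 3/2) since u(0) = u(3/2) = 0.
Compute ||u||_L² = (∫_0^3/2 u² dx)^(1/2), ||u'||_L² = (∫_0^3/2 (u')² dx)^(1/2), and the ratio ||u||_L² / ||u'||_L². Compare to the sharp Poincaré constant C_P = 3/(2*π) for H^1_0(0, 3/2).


||u||_L² / ||u'||_L² = 3/(8*π) < C_P = 3/(2*π).

u(x) = 1/3·sin(8*π/3·x), so u'(x) = 8*π*cos(8*π*x/3)/9.
Writing u(x) = A·sin(kπx/L) with A = 1/3 and k = 4, use ∫_0^L sin²(kπx/L) dx = L/2 and ∫_0^L cos²(kπx/L) dx = L/2.
u² = 1/9·sin²(8*π/3·x) and (u')² = 64*π^2/81·cos²(8*π/3·x), and each of sin², cos² integrates to L/2 = 3/4 over (0, 3/2).
∫_0^3/2 u² dx = 1/12, so ||u||_L² = sqrt(3)/6.
∫_0^3/2 (u')² dx = 16*π^2/27, so ||u'||_L² = 4*sqrt(3)*π/9.
Ratio ||u||_L² / ||u'||_L² = 3/(8*π).
Sharp Poincaré constant on H^1_0(0, 3/2) is C_P = L/π = 3/(2*π), achieved by sin(2*π/3·x).
This is the k = 4 harmonic; the ratio L/(kπ) is strictly less than C_P = L/π, consistent with the sharp inequality ||u||_L² ≤ C_P ||u'||_L².


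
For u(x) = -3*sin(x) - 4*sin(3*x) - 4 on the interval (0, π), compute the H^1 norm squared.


||u||_{H^1(0,π)}^2 = 208/3 + 105*π

u'(x) = -3*cos(x) - 12*cos(3*x).
Expand u² and (u')² and integrate term by term on (0, π), using: for integers n ≥ 1, ∫_0^π sin²(nx) dx = ∫_0^π cos²(nx) dx = π/2; for n ≠ n', ∫_0^π sin(nx)sin(n'x) dx = ∫_0^π cos(nx)cos(n'x) dx = 0; and by product-to-sum, ∫_0^π sin(nx)cos(n'x) dx = ½∫_0^π [sin((n+n')x) + sin((n−n')x)] dx, which is 0 when n+n' is even and 2n/(n²−n'²) when n+n' is odd (it need not vanish on (0, π)). For the constant mode: ∫_0^π 1 dx = π, ∫_0^π cos(nx) dx = 0, ∫_0^π sin(nx) dx = (1−(−1)^n)/n.
  u² squared terms: (-4)²·∫1 dx = 16·π = 16*π;  (-4)²·∫sin(3x)² dx = 16·π/2 = 8*π;  (-3)²·∫sin(x)² dx = 9·π/2 = 9*π/2.
  u² cross terms: 2·(-4)·(-4)·∫1·sin(3x) dx = 32·(2/3) = 64/3;  2·(-4)·(-3)·∫1·sin(x) dx = 24·(2) = 48;  2·(-4)·(-3)·∫sin(3x)·sin(x) dx = 24·(0) = 0.
  So ∫_0^π u² dx = 16*π + 8*π + 9*π/2 + 64/3 + 48 + 0 = 208/3 + 57*π/2.
  (u')² squared terms: (-12)²·∫cos(3x)² dx = 144·π/2 = 72*π;  (-3)²·∫cos(x)² dx = 9·π/2 = 9*π/2.
  (u')² cross terms: 2·(-12)·(-3)·∫cos(3x)·cos(x) dx = 72·(0) = 0.
  So ∫_0^π (u')² dx = 72*π + 9*π/2 + 0 = 153*π/2.
||u||_{H^1}^2 = (208/3 + 57*π/2) + (153*π/2) = 208/3 + 105*π.


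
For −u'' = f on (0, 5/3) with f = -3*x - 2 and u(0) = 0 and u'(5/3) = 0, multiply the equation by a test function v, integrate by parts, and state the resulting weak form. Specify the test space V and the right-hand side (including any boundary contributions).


V = {v ∈ H^1(0, 5/3) : v(0) = 0} (test functions vanish at x = 0 where u is specified); weak form: ∫_0^5/3 u'v' dx = ∫_0^5/3 (-3*x - 2) v dx for all v ∈ V.

Multiply both sides by a test function v and integrate from 0 to 5/3:
  ∫_0^5/3 −u''(x) v(x) dx = ∫_0^5/3 f(x) v(x) dx.
Integrate the LHS by parts once:
  ∫_0^5/3 −u'' v dx = −[u'(x) v(x)]_0^5/3 + ∫_0^5/3 u'(x) v'(x) dx.
Thus ∫_0^5/3 u'(x) v'(x) dx = ∫_0^5/3 f(x) v(x) dx + [u'(x) v(x)]_0^5/3.
Choose V so that boundary terms are either known or forced to vanish.
Mixed BC: u(0) = 0 (Dirichlet) and u'(5/3) = 0 (Neumann). Define V = {v ∈ H^1(0, 5/3) : v(0) = 0}. Then [u' v]_0^5/3 = u'(5/3)·v(5/3) − u'(0)·0 = 0.
Weak formulation: find u (satisfying any essential BC) such that ∫_0^5/3 u'(x) v'(x) dx = ∫_0^5/3 f v dx for all v ∈ V (Dirichlet at 0 absorbed into V; the Neumann datum at x = 5/3 is zero, so no boundary term remains).
Substituting f(x) = -3*x - 2, the right-hand side is ∫_0^5/3 (-3*x - 2) v dx.


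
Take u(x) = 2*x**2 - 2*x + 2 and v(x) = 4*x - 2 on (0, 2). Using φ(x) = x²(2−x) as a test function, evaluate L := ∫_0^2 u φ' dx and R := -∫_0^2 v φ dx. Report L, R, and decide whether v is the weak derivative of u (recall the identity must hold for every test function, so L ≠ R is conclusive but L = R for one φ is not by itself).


LHS = -56/15, RHS = -56/15. Yes, v = u' weakly.

u(x) = 2*x**2 - 2*x + 2, classical derivative u'(x) = 4*x - 2.
φ(x) = x²(2−x), so φ'(x) = x*(4 - 3*x).
Note φ(0) = φ(2) = 0, so the boundary term u·φ vanishes.
LHS = ∫_0^2 u(x) φ'(x) dx = ∫_0^2 (-6*x^4 + 14*x^3 - 14*x^2 + 8*x) dx. Term by term:
  ∫_0^2 -6*x^4 dx = -192/5;  ∫_0^2 14*x^3 dx = 56;  ∫_0^2 -14*x^2 dx = -112/3;
  ∫_0^2 8*x dx = 16.
Sum: -192/5 + 56 − 112/3 + 16 = -56/15.
So LHS = -56/15.
∫_0^2 v(x) φ(x) dx = ∫_0^2 (-4*x^4 + 10*x^3 - 4*x^2) dx. Term by term:
  ∫_0^2 -4*x^4 dx = -128/5;  ∫_0^2 10*x^3 dx = 40;  ∫_0^2 -4*x^2 dx = -32/3.
Sum: -128/5 + 40 − 32/3 = 56/15.
So RHS = -∫_0^2 v(x) φ(x) dx = -56/15.
LHS = RHS, so the identity holds for this test φ.
Moreover u is smooth here and v(x) = u'(x) = 4*x - 2 pointwise, so the identity holds for every test function. Hence v is the weak derivative of u.


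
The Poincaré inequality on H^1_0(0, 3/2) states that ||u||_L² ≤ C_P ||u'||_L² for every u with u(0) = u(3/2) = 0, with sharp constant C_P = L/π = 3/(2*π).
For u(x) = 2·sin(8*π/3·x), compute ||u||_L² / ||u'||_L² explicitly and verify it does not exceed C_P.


||u||_L² / ||u'||_L² = 3/(8*π) < C_P = 3/(2*π).

u(x) = 2·sin(8*π/3·x), so u'(x) = 16*π*cos(8*π*x/3)/3.
Writing u(x) = A·sin(kπx/L) with A = 2 and k = 4, use ∫_0^L sin²(kπx/L) dx = L/2 and ∫_0^L cos²(kπx/L) dx = L/2.
u² = 4·sin²(8*π/3·x) and (u')² = 256*π^2/9·cos²(8*π/3·x), and each of sin², cos² integrates to L/2 = 3/4 over (0, 3/2).
∫_0^3/2 u² dx = 3, so ||u||_L² = sqrt(3).
∫_0^3/2 (u')² dx = 64*π^2/3, so ||u'||_L² = 8*sqrt(3)*π/3.
Ratio ||u||_L² / ||u'||_L² = 3/(8*π).
Sharp Poincaré constant on H^1_0(0, 3/2) is C_P = L/π = 3/(2*π), achieved by sin(2*π/3·x).
This is the k = 4 harmonic; the ratio L/(kπ) is strictly less than C_P = L/π, consistent with the sharp inequality ||u||_L² ≤ C_P ||u'||_L².


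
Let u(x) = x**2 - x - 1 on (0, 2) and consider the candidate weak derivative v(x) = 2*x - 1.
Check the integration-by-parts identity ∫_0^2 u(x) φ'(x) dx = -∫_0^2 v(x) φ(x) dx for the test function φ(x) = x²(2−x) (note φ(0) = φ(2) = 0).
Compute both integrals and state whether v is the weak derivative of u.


LHS = -28/15, RHS = -28/15. Yes, v = u' weakly.

u(x) = x**2 - x - 1, classical derivative u'(x) = 2*x - 1.
φ(x) = x²(2−x), so φ'(x) = x*(4 - 3*x).
Note φ(0) = φ(2) = 0, so the boundary term u·φ vanishes.
LHS = ∫_0^2 u(x) φ'(x) dx = ∫_0^2 (-3*x^4 + 7*x^3 - x^2 - 4*x) dx. Term by term:
  ∫_0^2 -3*x^4 dx = -96/5;  ∫_0^2 7*x^3 dx = 28;  ∫_0^2 -x^2 dx = -8/3;
  ∫_0^2 -4*x dx = -8.
Sum: -96/5 + 28 − 8/3 − 8 = -28/15.
So LHS = -28/15.
∫_0^2 v(x) φ(x) dx = ∫_0^2 (-2*x^4 + 5*x^3 - 2*x^2) dx. Term by term:
  ∫_0^2 -2*x^4 dx = -64/5;  ∫_0^2 5*x^3 dx = 20;  ∫_0^2 -2*x^2 dx = -16/3.
Sum: -64/5 + 20 − 16/3 = 28/15.
So RHS = -∫_0^2 v(x) φ(x) dx = -28/15.
LHS = RHS, so the identity holds for this test φ.
Moreover u is smooth here and v(x) = u'(x) = 2*x - 1 pointwise, so the identity holds for every test function. Hence v is the weak derivative of u.


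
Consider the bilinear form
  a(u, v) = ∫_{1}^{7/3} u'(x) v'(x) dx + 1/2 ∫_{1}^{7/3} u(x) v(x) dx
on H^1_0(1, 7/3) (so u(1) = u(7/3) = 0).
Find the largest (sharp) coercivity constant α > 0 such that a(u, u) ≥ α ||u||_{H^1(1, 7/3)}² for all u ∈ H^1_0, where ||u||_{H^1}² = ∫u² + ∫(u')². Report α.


α = (8 + 9*π^2)/(16 + 9*π^2)

Coercivity of a(·,·) on H^1_0(1, 7/3) means a(u, u) ≥ α ||u||_{H^1}² for every u ∈ H^1_0.
The interval has length L = 4/3, and Poincaré/coercivity depend only on L. Here a(u, u) = ∫(u')² + (1/2)·∫u².
Here 0 < c = 1/2 < 1. The condition a(u,u) ≥ α||u||_{H^1}² reads (1−α)∫(u')² ≥ (α−c)∫u². Any admissible α is ≤ 1 (rapidly oscillating u have ∫u²/∫(u')² → 0), and α = 1 would force 0 ≥ (1−c)∫u², impossible since c < 1; so 1−α > 0. By the sharp Poincaré inequality on H^1_0 of an interval of length L, ∫(u')² ≥ (π/L)²∫u² with equality for the first sine mode sin(π(x−x₀)/L) (x₀ the left endpoint), so the inequality holds for all u iff (1−α)(π/L)² ≥ α − c, i.e. α ≤ ((π/L)² + c)/((π/L)² + 1) = (1 + c(L/π)²)/(1 + (L/π)²). With (π/L)² = 9*π^2/16 and c = 1/2, the largest admissible constant is α = ((π/L)² + c)/((π/L)² + 1).
Simplifying, α = (8 + 9*π^2)/(16 + 9*π^2).


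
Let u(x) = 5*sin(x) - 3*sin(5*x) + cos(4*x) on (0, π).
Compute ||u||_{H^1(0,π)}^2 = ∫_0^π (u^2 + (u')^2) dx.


||u||_{H^1(0,π)}^2 = -136 + 301*π/2

u'(x) = -4*sin(4*x) + 5*cos(x) - 15*cos(5*x).
Expand u² and (u')² and integrate term by term on (0, π), using: for integers n ≥ 1, ∫_0^π sin²(nx) dx = ∫_0^π cos²(nx) dx = π/2; for n ≠ n', ∫_0^π sin(nx)sin(n'x) dx = ∫_0^π cos(nx)cos(n'x) dx = 0; and by product-to-sum, ∫_0^π sin(nx)cos(n'x) dx = ½∫_0^π [sin((n+n')x) + sin((n−n')x)] dx, which is 0 when n+n' is even and 2n/(n²−n'²) when n+n' is odd (it need not vanish on (0, π)).
  u² squared terms: (-3)²·∫sin(5x)² dx = 9·π/2 = 9*π/2;  (5)²·∫sin(x)² dx = 25·π/2 = 25*π/2;  (1)²·∫cos(4x)² dx = 1·π/2 = π/2.
  u² cross terms: 2·(-3)·(5)·∫sin(5x)·sin(x) dx = -30·(0) = 0;  2·(-3)·(1)·∫sin(5x)·cos(4x) dx = -6·(10/9) = -20/3;  2·(5)·(1)·∫sin(x)·cos(4x) dx = 10·(-2/15) = -4/3.
  So ∫_0^π u² dx = 9*π/2 + 25*π/2 + π/2 + 0 − 20/3 − 4/3 = -8 + 35*π/2.
  (u')² squared terms: (-15)²·∫cos(5x)² dx = 225·π/2 = 225*π/2;  (-4)²·∫sin(4x)² dx = 16·π/2 = 8*π;  (5)²·∫cos(x)² dx = 25·π/2 = 25*π/2.
  (u')² cross terms: 2·(-15)·(-4)·∫cos(5x)·sin(4x) dx = 120·(-8/9) = -320/3;  2·(-15)·(5)·∫cos(5x)·cos(x) dx = -150·(0) = 0;  2·(-4)·(5)·∫sin(4x)·cos(x) dx = -40·(8/15) = -64/3.
  So ∫_0^π (u')² dx = 225*π/2 + 8*π + 25*π/2 − 320/3 + 0 − 64/3 = -128 + 133*π.
||u||_{H^1}^2 = (-8 + 35*π/2) + (-128 + 133*π) = -136 + 301*π/2.


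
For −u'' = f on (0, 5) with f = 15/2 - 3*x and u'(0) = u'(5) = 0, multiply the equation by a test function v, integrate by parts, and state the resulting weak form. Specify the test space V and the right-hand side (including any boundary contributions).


V = H^1(0, 5) (no boundary constraint on v; u is determined up to an additive constant); weak form: ∫_0^5 u'v' dx = ∫_0^5 (15/2 - 3*x) v dx for all v ∈ V.

Multiply both sides by a test function v and integrate from 0 to 5:
  ∫_0^5 −u''(x) v(x) dx = ∫_0^5 f(x) v(x) dx.
Integrate the LHS by parts once:
  ∫_0^5 −u'' v dx = −[u'(x) v(x)]_0^5 + ∫_0^5 u'(x) v'(x) dx.
Thus ∫_0^5 u'(x) v'(x) dx = ∫_0^5 f(x) v(x) dx + [u'(x) v(x)]_0^5.
Choose V so that boundary terms are either known or forced to vanish.
u has homogeneous Neumann: u'(0) = u'(5) = 0. So [u' v]_0^5 = 0·v(5) − 0·v(0) = 0 for any v; take V = H^1(0, 5).
Weak formulation: find u (satisfying any essential BC) such that ∫_0^5 u'(x) v'(x) dx = ∫_0^5 f v dx for all v ∈ V (homogeneous Neumann, so boundary terms vanish).
Substituting f(x) = 15/2 - 3*x, the right-hand side is ∫_0^5 (15/2 - 3*x) v dx.
Compatibility check (pure Neumann): taking v ≡ 1 ∈ V gives 0 = ∫_0^5 f dx + (0) − (0), i.e. ∫_0^5 f dx must equal u'(0) − u'(5) = 0. Indeed ∫_0^5 (15/2 - 3*x) dx = 0, so the data are compatible. The solution is then unique only up to an additive constant (fix it e.g. by requiring ∫_0^5 u dx = 0).


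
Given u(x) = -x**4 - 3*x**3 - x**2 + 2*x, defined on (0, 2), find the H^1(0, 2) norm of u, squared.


||u||_{H^1}^2 = 650056/315

The H^1 norm (squared) on an interval (0, L) is
  ||u||_{H^1}^2 = ∫_0^L u(x)^2 dx + ∫_0^L u'(x)^2 dx.
Compute u'(x) = -4*x**3 - 9*x**2 - 2*x + 2.
Then u(x)^2 = x**8 + 6*x**7 + 11*x**6 + 2*x**5 - 11*x**4 - 4*x**3 + 4*x**2 and u'(x)^2 = 16*x**6 + 72*x**5 + 97*x**4 + 20*x**3 - 32*x**2 - 8*x + 4.
Integrate each monomial from 0 to 2 using ∫_0^2 c·x^n dx = c·2^(n+1)/(n+1):
  ∫_0^2 u(x)^2 dx = ∫_0^2 (x^8 + 6*x^7 + 11*x^6 + 2*x^5 - 11*x^4 - 4*x^3 + 4*x^2) dx. Term by term:
    ∫_0^2 x^8 dx = 512/9;  ∫_0^2 6*x^7 dx = 192;  ∫_0^2 11*x^6 dx = 1408/7;
    ∫_0^2 2*x^5 dx = 64/3;  ∫_0^2 -11*x^4 dx = -352/5;  ∫_0^2 -4*x^3 dx = -16;
    ∫_0^2 4*x^2 dx = 32/3.
  Sum: 512/9 + 192 + 1408/7 + 64/3 − 352/5 − 16 + 32/3 = 124624/315.
  ∫_0^2 u'(x)^2 dx = ∫_0^2 (16*x^6 + 72*x^5 + 97*x^4 + 20*x^3 - 32*x^2 - 8*x + 4) dx. Term by term:
    ∫_0^2 16*x^6 dx = 2048/7;  ∫_0^2 72*x^5 dx = 768;  ∫_0^2 97*x^4 dx = 3104/5;
    ∫_0^2 20*x^3 dx = 80;  ∫_0^2 -32*x^2 dx = -256/3;  ∫_0^2 -8*x dx = -16;
    ∫_0^2 4 dx = 8.
  Sum: 2048/7 + 768 + 3104/5 + 80 − 256/3 − 16 + 8 = 175144/105.
Adding: ||u||_{H^1}^2 = 124624/315 + 175144/105 = 650056/315.


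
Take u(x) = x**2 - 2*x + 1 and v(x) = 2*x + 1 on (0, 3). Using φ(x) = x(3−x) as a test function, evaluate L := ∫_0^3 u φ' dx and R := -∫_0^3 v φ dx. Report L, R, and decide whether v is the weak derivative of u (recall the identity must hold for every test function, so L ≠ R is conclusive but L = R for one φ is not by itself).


LHS = -9/2, RHS = -18. No, v is not the weak derivative of u.

u(x) = x**2 - 2*x + 1, classical derivative u'(x) = 2*x - 2.
φ(x) = x(3−x), so φ'(x) = 3 - 2*x.
Note φ(0) = φ(3) = 0, so the boundary term u·φ vanishes.
LHS = ∫_0^3 u(x) φ'(x) dx = ∫_0^3 (-2*x^3 + 7*x^2 - 8*x + 3) dx. Term by term:
  ∫_0^3 -2*x^3 dx = -81/2;  ∫_0^3 7*x^2 dx = 63;  ∫_0^3 -8*x dx = -36;
  ∫_0^3 3 dx = 9.
Sum: -81/2 + 63 − 36 + 9 = -9/2.
So LHS = -9/2.
∫_0^3 v(x) φ(x) dx = ∫_0^3 (-2*x^3 + 5*x^2 + 3*x) dx. Term by term:
  ∫_0^3 -2*x^3 dx = -81/2;  ∫_0^3 5*x^2 dx = 45;  ∫_0^3 3*x dx = 27/2.
Sum: -81/2 + 45 + 27/2 = 18.
So RHS = -∫_0^3 v(x) φ(x) dx = -18.
LHS − RHS = 27/2 ≠ 0, so the identity fails.
(For a valid weak derivative the identity must hold for EVERY test function, in particular this one. The failure shows v is NOT the weak derivative of u.)
Correct weak derivative would be u'(x) = 2*x - 2.


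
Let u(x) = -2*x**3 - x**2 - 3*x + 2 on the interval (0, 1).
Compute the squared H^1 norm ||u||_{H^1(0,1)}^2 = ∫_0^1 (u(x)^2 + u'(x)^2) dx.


||u||_{H^1}^2 = 9353/210

The H^1 norm (squared) on an interval (0, L) is
  ||u||_{H^1}^2 = ∫_0^L u(x)^2 dx + ∫_0^L u'(x)^2 dx.
Compute u'(x) = -6*x**2 - 2*x - 3.
Then u(x)^2 = 4*x**6 + 4*x**5 + 13*x**4 - 2*x**3 + 5*x**2 - 12*x + 4 and u'(x)^2 = 36*x**4 + 24*x**3 + 40*x**2 + 12*x + 9.
Integrate each monomial from 0 to 1 using ∫_0^1 c·x^n dx = c·1^(n+1)/(n+1):
  ∫_0^1 u(x)^2 dx = ∫_0^1 (4*x^6 + 4*x^5 + 13*x^4 - 2*x^3 + 5*x^2 - 12*x + 4) dx. Term by term:
    ∫_0^1 4*x^6 dx = 4/7;  ∫_0^1 4*x^5 dx = 2/3;  ∫_0^1 13*x^4 dx = 13/5;
    ∫_0^1 -2*x^3 dx = -1/2;  ∫_0^1 5*x^2 dx = 5/3;  ∫_0^1 -12*x dx = -6;
    ∫_0^1 4 dx = 4.
  Sum: 4/7 + 2/3 + 13/5 − 1/2 + 5/3 − 6 + 4 = 631/210.
  ∫_0^1 u'(x)^2 dx = ∫_0^1 (36*x^4 + 24*x^3 + 40*x^2 + 12*x + 9) dx. Term by term:
    ∫_0^1 36*x^4 dx = 36/5;  ∫_0^1 24*x^3 dx = 6;  ∫_0^1 40*x^2 dx = 40/3;
    ∫_0^1 12*x dx = 6;  ∫_0^1 9 dx = 9.
  Sum: 36/5 + 6 + 40/3 + 6 + 9 = 623/15.
Adding: ||u||_{H^1}^2 = 631/210 + 623/15 = 9353/210.


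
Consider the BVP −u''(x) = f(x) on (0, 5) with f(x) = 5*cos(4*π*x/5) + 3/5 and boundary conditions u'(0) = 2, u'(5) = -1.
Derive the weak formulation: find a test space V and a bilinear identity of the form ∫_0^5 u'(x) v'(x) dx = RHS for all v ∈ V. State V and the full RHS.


V = H^1(0, 5) (v unrestricted at boundary; u is determined up to an additive constant); weak form: ∫_0^5 u'v' dx = ∫_0^5 (5*cos(4*π*x/5) + 3/5) v dx − v(5) − 2·v(0) for all v ∈ V.

Multiply both sides by a test function v and integrate from 0 to 5:
  ∫_0^5 −u''(x) v(x) dx = ∫_0^5 f(x) v(x) dx.
Integrate the LHS by parts once:
  ∫_0^5 −u'' v dx = −[u'(x) v(x)]_0^5 + ∫_0^5 u'(x) v'(x) dx.
Thus ∫_0^5 u'(x) v'(x) dx = ∫_0^5 f(x) v(x) dx + [u'(x) v(x)]_0^5.
Choose V so that boundary terms are either known or forced to vanish.
u has inhomogeneous Neumann u'(0) = 2, u'(5) = -1. [u' v]_0^5 = (-1)·v(5) − (2)·v(0) = − v(5) − 2·v(0). Take V = H^1(0, 5); boundary term becomes part of RHS.
Weak formulation: find u (satisfying any essential BC) such that ∫_0^5 u'(x) v'(x) dx = ∫_0^5 f v dx − v(5) − 2·v(0) for all v ∈ V (Neumann data are natural BCs: they enter the RHS as boundary terms).
Substituting f(x) = 5*cos(4*π*x/5) + 3/5, the right-hand side is ∫_0^5 (5*cos(4*π*x/5) + 3/5) v dx − v(5) − 2·v(0).
Compatibility check (pure Neumann): taking v ≡ 1 ∈ V gives 0 = ∫_0^5 f dx + (-1) − (2), i.e. ∫_0^5 f dx must equal u'(0) − u'(5) = 3. Indeed ∫_0^5 (5*cos(4*π*x/5) + 3/5) dx = 3, so the data are compatible. The solution is then unique only up to an additive constant (fix it e.g. by requiring ∫_0^5 u dx = 0).
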